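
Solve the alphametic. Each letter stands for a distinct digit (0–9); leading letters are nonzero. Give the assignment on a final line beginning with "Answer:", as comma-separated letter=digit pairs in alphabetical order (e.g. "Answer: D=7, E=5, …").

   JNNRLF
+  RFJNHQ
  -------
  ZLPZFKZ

Step 1. [col 1: F + Q ≡ Z (mod 10)] column 1 (F + Q ≡ Z (mod 10), carry-in 0) doesn't pin Q yet; pick Q=9 and continue, so Q=9.
Step 2. [col 1: F + Q ≡ Z (mod 10)] column 1 (F + Q ≡ Z (mod 10), carry-in 0) doesn't pin Z yet; pick Z=1 and continue, so Z=1.
Step 3. [col 1: F + Q ≡ Z (mod 10)] column 1: given Q=9, Z=1, carry-in 0, and digits 1,9 already taken and all letters distinct, F+Q≡Z (mod 10) forces F=2, so F=2.
Step 4. [col 2: L + H ≡ K (mod 10)] column 2 (L + H ≡ K (mod 10), carry-in 1) doesn't pin L yet; pick L=5 and continue. So L=5.
Step 5. [col 2: L + H ≡ K (mod 10)] no forcing yet in column 2 (carry-in 1); K=0 is free and consistent — try it. So K=0.
Step 6. [col 2: L + H ≡ K (mod 10)] column 2 reads L+H+carry(1)=K with L=5, K=0; with digits 0,1,2,5,9 already taken and all letters distinct, the only value for H is 4, so H=4.
Step 7. [col 3: R + N ≡ F (mod 10)] R=8 is one option consistent with column 3 (R + N ≡ F (mod 10), carry-in 1) — take it ⇒ R=8.
Step 8. [col 3: R + N ≡ F (mod 10)] column 3 reads R+N+carry(1)=F with R=8, F=2; with digits 0,1,2,4,5,8,9 already taken and all letters distinct, the only value for N is 3. So N=3.
Step 9. [col 4: N + J ≡ Z (mod 10)] column 4 reads N+J+carry(1)=Z with N=3, Z=1; with digits 0,1,2,3,4,5,8,9 already taken and all letters distinct, the only value for J is 7, so J=7.
Step 10. [col 5: N + F ≡ P (mod 10)] in column 5 we have N+F≡P with carry-in 1; given N=3, F=2 and digits 0,1,2,3,4,5,7,8,9 already taken and all letters distinct, that pins P to 6. So P=6.

Answer: F=2, H=4, J=7, K=0, L=5, N=3, P=6, Q=9, R=8, Z=1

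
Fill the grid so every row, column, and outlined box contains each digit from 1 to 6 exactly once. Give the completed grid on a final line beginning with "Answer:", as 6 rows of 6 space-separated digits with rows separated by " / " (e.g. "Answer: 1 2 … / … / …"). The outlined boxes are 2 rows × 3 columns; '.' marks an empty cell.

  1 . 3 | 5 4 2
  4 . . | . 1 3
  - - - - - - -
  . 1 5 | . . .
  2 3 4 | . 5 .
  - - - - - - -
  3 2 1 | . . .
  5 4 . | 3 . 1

Step 1. [r2c4∈{6}] r2c4 is down to just 6. So r2c4=6.
Step 2. [r4c6∈{6}] r4c6 is down to just 6 ⇒ r4c6=6.
Step 3. [r6c5∈{2,6}] row 6 places 2 nowhere but r6c5. So r6c5=2.
Step 4. [r3c6∈{4}] r3c6 has the single candidate 4, so r3c6=4.
Step 5. [r3c1∈{6}] r3c1 has the single candidate 6 ⇒ r3c1=6.
Step 6. [r1c2∈{6}] r1c2's peers cover all but 6. So r1c2=6.
Step 7. [r2c3∈{2}] only 2 remains possible at r2c3 ⇒ r2c3=2.
Step 8. [r3c5∈{3}] r3c5's peers cover all but 3 ⇒ r3c5=3.
Step 9. [r5c4∈{4}] nothing but 4 survives at r5c4 ⇒ r5c4=4.
Step 10. [r5c5∈{6}] nothing but 6 survives at r5c5, so r5c5=6.
Step 11. [r3c4∈{2}] nothing but 2 survives at r3c4 ⇒ r3c4=2.
Step 12. [r2c2∈{5}] only 5 remains possible at r2c2, so r2c2=5.
Step 13. [r6c3∈{6}] r6c3's peers cover all but 6, so r6c3=6.
Step 14. [r5c6∈{5}] nothing but 5 survives at r5c6, so r5c6=5.
Step 15. [r4c4∈{1}] nothing but 1 survives at r4c4. So r4c4=1.

Answer: 1 6 3 5 4 2 / 4 5 2 6 1 3 / 6 1 5 2 3 4 / 2 3 4 1 5 6 / 3 2 1 4 6 5 / 5 4 6 3 2 1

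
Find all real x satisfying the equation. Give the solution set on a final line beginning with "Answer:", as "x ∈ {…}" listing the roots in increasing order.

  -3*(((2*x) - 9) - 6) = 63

Step 1. [-3*(((2*x) - 9) - 6) = 63] LHS = -3·(…); ÷-3 both sides ⇒ div: ((2*x) - 9) - 6 = -21.
Step 2. [((2*x) - 9) - 6 = -21] 6 comes off first (add 6). So sub: (2*x) - 9 = -15.
Step 3. [(2*x) - 9 = -15] the outer -9 inverts by adding 9 ⇒ sub: 2*x = -6.
Step 4. [2*x = -6] LHS = 2·(…); ÷2 both sides ⇒ div: x = -3.

Answer: x ∈ {-3}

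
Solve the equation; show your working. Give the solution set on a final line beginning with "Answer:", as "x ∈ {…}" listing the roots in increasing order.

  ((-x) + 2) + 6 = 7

Step 1. [((-x) + 2) + 6 = 7] +6 is outermost — subtract 6 both sides ⇒ sub: (-x) + 2 = 1.
Step 2. [(-x) + 2 = 1] the outer +2 inverts by subtracting 2 ⇒ sub: -x = -1.
Step 3. [-x = -1] flip signs both sides ⇒ neg: x = 1.

Answer: x ∈ {1}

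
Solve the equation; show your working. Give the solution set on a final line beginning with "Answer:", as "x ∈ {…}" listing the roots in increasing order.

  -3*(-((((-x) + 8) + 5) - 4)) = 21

Step 1. [-3*(-((((-x) + 8) + 5) - 4)) = 21] divide by the outer -3, so div: -((((-x) + 8) + 5) - 4) = -7.
Step 2. [-((((-x) + 8) + 5) - 4) = -7] leading − — multiply by −1 ⇒ neg: (((-x) + 8) + 5) - 4 = 7.
Step 3. [(((-x) + 8) + 5) - 4 = 7] peel the -4: add 4 from each side. So sub: ((-x) + 8) + 5 = 11.
Step 4. [((-x) + 8) + 5 = 11] the outer +5 inverts by subtracting 5. So sub: (-x) + 8 = 6.
Step 5. [(-x) + 8 = 6] subtract 8: x sits inside (… + 8) ⇒ sub: -x = -2.
Step 6. [-x = -2] flip signs both sides. So neg: x = 2.

Answer: x ∈ {2}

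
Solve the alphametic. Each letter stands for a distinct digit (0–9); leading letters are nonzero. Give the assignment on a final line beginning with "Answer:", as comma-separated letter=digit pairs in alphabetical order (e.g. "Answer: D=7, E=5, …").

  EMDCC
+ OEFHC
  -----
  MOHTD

Step 1. [col 1: C + C ≡ D (mod 10)] column 1 (C + C ≡ D (mod 10), carry-in 0) doesn't pin D yet; pick D=6 and continue, so D=6.
Step 2. [col 1: C + C ≡ D (mod 10)] several values work for C in column 1 (C + C ≡ D (mod 10), carry-in 0); try C=3. So C=3.
Step 3. [col 2: C + H ≡ T (mod 10)] T=8 is one option consistent with column 2 (C + H ≡ T (mod 10), carry-in 0) — take it, so T=8.
Step 4. [col 2: C + H ≡ T (mod 10)] from column 2 (C=3, T=8, carry-in 0, digits 3,6,8 already taken and all letters distinct): H must equal 5. So H=5.
Step 5. [col 3: D + F ≡ H (mod 10)] from column 3 (D=6, H=5, carry-in 0, digits 3,5,6,8 already taken and all letters distinct): F must equal 9. So F=9.
Step 6. [col 4: M + E ≡ O (mod 10)] column 4 (M + E ≡ O (mod 10), carry-in 1) doesn't pin O yet; pick O=2 and continue ⇒ O=2.
Step 7. [col 4: M + E ≡ O (mod 10)] E=4 is one option consistent with column 4 (M + E ≡ O (mod 10), carry-in 1) — take it, so E=4.
Step 8. [col 4: M + E ≡ O (mod 10)] column 4 reads M+E+carry(1)=O with E=4, O=2; with digits 2,3,4,5,6,8,9 already taken and all letters distinct, the only value for M is 7. So M=7.

Answer: C=3, D=6, E=4, F=9, H=5, M=7, O=2, T=8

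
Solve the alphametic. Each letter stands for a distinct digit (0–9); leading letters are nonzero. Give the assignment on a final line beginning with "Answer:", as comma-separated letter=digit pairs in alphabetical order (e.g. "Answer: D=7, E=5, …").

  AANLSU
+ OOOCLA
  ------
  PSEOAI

Step 1. [col 1: U + A ≡ I (mod 10)] several values work for A in column 1 (U + A ≡ I (mod 10), carry-in 0); try A=1, so A=1.
Step 2. [col 1: U + A ≡ I (mod 10)] I=6 is one option consistent with column 1 (U + A ≡ I (mod 10), carry-in 0) — take it ⇒ I=6.
Step 3. [col 1: U + A ≡ I (mod 10)] column 1 reads U+A+carry(0)=I with A=1, I=6; with digits 1,6 already taken and all letters distinct, the only value for U is 5, so U=5.
Step 4. [col 2: S + L ≡ A (mod 10)] S=9 is one option consistent with column 2 (S + L ≡ A (mod 10), carry-in 0) — take it. So S=9.
Step 5. [col 2: S + L ≡ A (mod 10)] from column 2 (S=9, A=1, carry-in 0, digits 1,5,6,9 already taken and all letters distinct): L must equal 2. So L=2.
Step 6. [col 3: L + C ≡ O (mod 10)] no forcing yet in column 3 (carry-in 1); C=4 is free and consistent — try it ⇒ C=4.
Step 7. [col 3: L + C ≡ O (mod 10)] column 3: given L=2, C=4, carry-in 1, and digits 1,2,4,5,6,9 already taken and all letters distinct, L+C≡O (mod 10) forces O=7 ⇒ O=7.
Step 8. [col 4: N + O ≡ E (mod 10)] in column 4 we have N+O≡E with carry-in 0; given O=7 and digits 1,2,4,5,6,7,9 already taken and all letters distinct, that pins N to 3 ⇒ N=3.
Step 9. [col 4: N + O ≡ E (mod 10)] column 4: given N=3, O=7, carry-in 0, and digits 1,2,3,4,5,6,7,9 already taken and all letters distinct, N+O≡E (mod 10) forces E=0, so E=0.
Step 10. [col 6: A + O ≡ P (mod 10)] column 6 reads A+O+carry(0)=P with A=1, O=7; with digits 0,1,2,3,4,5,6,7,9 already taken and all letters distinct, the only value for P is 8, so P=8.

Answer: A=1, C=4, E=0, I=6, L=2, N=3, O=7, P=8, S=9, U=5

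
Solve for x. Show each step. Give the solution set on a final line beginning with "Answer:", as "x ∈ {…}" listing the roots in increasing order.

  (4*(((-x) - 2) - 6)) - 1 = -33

Step 1. [(4*(((-x) - 2) - 6)) - 1 = -33] 1 comes off first (add 1) ⇒ sub: 4*(((-x) - 2) - 6) = -32.
Step 2. [4*(((-x) - 2) - 6) = -32] 4 out front; divide by 4 ⇒ div: ((-x) - 2) - 6 = -8.
Step 3. [((-x) - 2) - 6 = -8] the outer -6 inverts by adding 6. So sub: (-x) - 2 = -2.
Step 4. [(-x) - 2 = -2] 2 comes off first (add 2). So sub: -x = 0.
Step 5. [-x = 0] leading − — multiply by −1, so neg: x = 0.

Answer: x ∈ {0}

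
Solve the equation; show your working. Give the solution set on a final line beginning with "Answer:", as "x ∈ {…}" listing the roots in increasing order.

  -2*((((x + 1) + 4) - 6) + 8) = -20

Step 1. [-2*((((x + 1) + 4) - 6) + 8) = -20] -2 out front; divide by -2, so div: (((x + 1) + 4) - 6) + 8 = 10.
Step 2. [(((x + 1) + 4) - 6) + 8 = 10] +8 is outermost — subtract 8 both sides, so sub: ((x + 1) + 4) - 6 = 2.
Step 3. [((x + 1) + 4) - 6 = 2] add 6: x sits inside (… - 6). So sub: (x + 1) + 4 = 8.
Step 4. [(x + 1) + 4 = 8] subtract 4: x sits inside (… + 4) ⇒ sub: x + 1 = 4.
Step 5. [x + 1 = 4] subtract 1: x sits inside (… + 1), so sub: x = 3.

Answer: x ∈ {3}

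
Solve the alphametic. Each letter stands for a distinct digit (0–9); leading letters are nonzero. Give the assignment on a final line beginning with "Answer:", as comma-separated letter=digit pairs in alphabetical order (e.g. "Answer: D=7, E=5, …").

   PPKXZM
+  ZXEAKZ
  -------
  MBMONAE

Step 1. [col 1: M + Z ≡ E (mod 10)] several values work for M in column 1 (M + Z ≡ E (mod 10), carry-in 0); try M=1. So M=1.
Step 2. [col 1: M + Z ≡ E (mod 10)] column 1 (M + Z ≡ E (mod 10), carry-in 0) doesn't pin E yet; pick E=6 and continue ⇒ E=6.
Step 3. [col 1: M + Z ≡ E (mod 10)] column 1 reads M+Z+carry(0)=E with M=1, E=6; with digits 1,6 already taken and all letters distinct, the only value for Z is 5 ⇒ Z=5.
Step 4. [col 2: Z + K ≡ A (mod 10)] column 2 (Z + K ≡ A (mod 10), carry-in 0) doesn't pin A yet; pick A=7 and continue, so A=7.
Step 5. [col 2: Z + K ≡ A (mod 10)] column 2 reads Z+K+carry(0)=A with Z=5, A=7; with digits 1,5,6,7 already taken and all letters distinct, the only value for K is 2, so K=2.
Step 6. [col 3: X + A ≡ N (mod 10)] column 3: given A=7, carry-in 0, and digits 1,2,5,6,7 already taken and all letters distinct, X+A≡N (mod 10) forces N=0, so N=0.
Step 7. [col 3: X + A ≡ N (mod 10)] in column 3 we have X+A≡N with carry-in 0; given A=7, N=0 and digits 0,1,2,5,6,7 already taken and all letters distinct, that pins X to 3, so X=3.
Step 8. [col 4: K + E ≡ O (mod 10)] column 4: given K=2, E=6, carry-in 1, and digits 0,1,2,3,5,6,7 already taken and all letters distinct, K+E≡O (mod 10) forces O=9, so O=9.
Step 9. [col 5: P + X ≡ M (mod 10)] in column 5 we have P+X≡M with carry-in 0; given X=3, M=1 and digits 0,1,2,3,5,6,7,9 already taken and all letters distinct, that pins P to 8. So P=8.
Step 10. [col 6: P + Z ≡ B (mod 10)] column 6 reads P+Z+carry(1)=B with P=8, Z=5; with digits 0,1,2,3,5,6,7,8,9 already taken and all letters distinct, the only value for B is 4 ⇒ B=4.

Answer: A=7, B=4, E=6, K=2, M=1, N=0, O=9, P=8, X=3, Z=5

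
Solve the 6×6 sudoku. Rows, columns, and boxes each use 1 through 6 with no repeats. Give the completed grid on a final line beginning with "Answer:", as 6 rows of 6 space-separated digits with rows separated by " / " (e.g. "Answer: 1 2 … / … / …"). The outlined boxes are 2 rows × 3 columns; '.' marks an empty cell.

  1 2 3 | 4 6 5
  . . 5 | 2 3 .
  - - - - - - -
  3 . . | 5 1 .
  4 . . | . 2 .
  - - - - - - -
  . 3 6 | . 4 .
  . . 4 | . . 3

Step 1. [r6c2∈{1,5}] across box 5, 1 lands solely at r6c2, so r6c2=1.
Step 2. [r3c2∈{6}] r3c2 is down to just 6. So r3c2=6.
Step 3. [r5c1∈{2,5}] row 5 places 5 nowhere but r5c1. So r5c1=5.
Step 4. [r4c6∈{6}] r4c6's peers cover all but 6. So r4c6=6.
Step 5. [r2c6∈{1}] nothing but 1 survives at r2c6. So r2c6=1.
Step 6. [r3c6∈{4}] r3c6 has the single candidate 4. So r3c6=4.
Step 7. [r4c2∈{5}] nothing but 5 survives at r4c2 ⇒ r4c2=5.
Step 8. [r5c4∈{1}] only 1 remains possible at r5c4 ⇒ r5c4=1.
Step 9. [r6c1∈{2}] r6c1 is down to just 2 ⇒ r6c1=2.
Step 10. [r6c5∈{5}] nothing but 5 survives at r6c5. So r6c5=5.
Step 11. [r2c2∈{4}] r2c2 has the single candidate 4 ⇒ r2c2=4.
Step 12. [r4c4∈{3}] r4c4 is down to just 3 ⇒ r4c4=3.
Step 13. [r3c3∈{2}] r3c3 is down to just 2. So r3c3=2.
Step 14. [r4c3∈{1}] r4c3 has the single candidate 1. So r4c3=1.
Step 15. [r6c4∈{6}] nothing but 6 survives at r6c4. So r6c4=6.
Step 16. [r5c6∈{2}] nothing but 2 survives at r5c6 ⇒ r5c6=2.
Step 17. [r2c1∈{6}] r2c1's peers cover all but 6, so r2c1=6.

Answer: 1 2 3 4 6 5 / 6 4 5 2 3 1 / 3 6 2 5 1 4 / 4 5 1 3 2 6 / 5 3 6 1 4 2 / 2 1 4 6 5 3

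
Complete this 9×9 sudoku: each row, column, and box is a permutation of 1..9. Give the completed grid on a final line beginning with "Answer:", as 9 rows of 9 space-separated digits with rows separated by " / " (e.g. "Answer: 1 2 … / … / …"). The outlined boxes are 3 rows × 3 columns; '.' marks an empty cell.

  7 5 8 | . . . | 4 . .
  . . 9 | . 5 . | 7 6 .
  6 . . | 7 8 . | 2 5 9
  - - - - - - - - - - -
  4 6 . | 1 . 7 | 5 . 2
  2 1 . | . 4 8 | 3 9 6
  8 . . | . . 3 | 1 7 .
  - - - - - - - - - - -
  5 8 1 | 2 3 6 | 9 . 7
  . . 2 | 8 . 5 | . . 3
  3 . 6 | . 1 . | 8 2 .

Step 1. [r3c3∈{3,4}] col 3 places 4 nowhere but r3c3, so r3c3=4.
Step 2. [r6c2∈{9}] r6c2 is down to just 9 ⇒ r6c2=9.
Step 3. [r1c9∈{1}] r1c9's peers cover all but 1 ⇒ r1c9=1.
Step 4. [r2c2∈{2,3}] in col 2, 2 fits only at r2c2, so r2c2=2.
Step 5. [r5c4∈{5}] only 5 remains possible at r5c4, so r5c4=5.
Step 6. [r2c4∈{3,4}] r2c4 is the only open cell in row 2 admitting 3 ⇒ r2c4=3.
Step 7. [r9c4∈{4,9}] across col 4, 4 lands solely at r9c4, so r9c4=4.
Step 8. [r1c4∈{6,9}] col 4 places 9 nowhere but r1c4, so r1c4=9.
Step 9. [r8c5∈{7,9}] across col 5, 7 lands solely at r8c5. So r8c5=7.
Step 10. [r6c5∈{2,6}] in row 6, 2 fits only at r6c5. So r6c5=2.
Step 11. [r8c2∈{4}] only 4 remains possible at r8c2 ⇒ r8c2=4.
Step 12. [r2c1∈{1}] only 1 remains possible at r2c1, so r2c1=1.
Step 13. [r1c8∈{3}] r1c8 is down to just 3. So r1c8=3.
Step 14. [r3c6∈{1}] only 1 remains possible at r3c6 ⇒ r3c6=1.
Step 15. [r8c8∈{1}] nothing but 1 survives at r8c8, so r8c8=1.
Step 16. [r6c9∈{4}] r6c9 is down to just 4. So r6c9=4.
Step 17. [r9c2∈{7}] r9c2 has the single candidate 7 ⇒ r9c2=7.
Step 18. [r6c4∈{6}] r6c4 is down to just 6. So r6c4=6.
Step 19. [r9c6∈{9}] r9c6 is down to just 9 ⇒ r9c6=9.
Step 20. [r6c3∈{5}] only 5 remains possible at r6c3, so r6c3=5.
Step 21. [r7c8∈{4}] r7c8's peers cover all but 4 ⇒ r7c8=4.
Step 22. [r4c3∈{3}] nothing but 3 survives at r4c3. So r4c3=3.
Step 23. [r4c5∈{9}] r4c5's peers cover all but 9, so r4c5=9.
Step 24. [r8c1∈{9}] r8c1 is down to just 9, so r8c1=9.
Step 25. [r5c3∈{7}] r5c3 has the single candidate 7. So r5c3=7.
Step 26. [r3c2∈{3}] r3c2 has the single candidate 3, so r3c2=3.
Step 27. [r1c5∈{6}] r1c5 has the single candidate 6, so r1c5=6.
Step 28. [r2c6∈{4}] r2c6 has the single candidate 4, so r2c6=4.
Step 29. [r9c9∈{5}] r9c9's peers cover all but 5, so r9c9=5.
Step 30. [r1c6∈{2}] r1c6 is down to just 2, so r1c6=2.
Step 31. [r4c8∈{8}] r4c8's peers cover all but 8 ⇒ r4c8=8.
Step 32. [r2c9∈{8}] r2c9 has the single candidate 8, so r2c9=8.
Step 33. [r8c7∈{6}] r8c7 is down to just 6, so r8c7=6.

Answer: 7 5 8 9 6 2 4 3 1 / 1 2 9 3 5 4 7 6 8 / 6 3 4 7 8 1 2 5 9 / 4 6 3 1 9 7 5 8 2 / 2 1 7 5 4 8 3 9 6 / 8 9 5 6 2 3 1 7 4 / 5 8 1 2 3 6 9 4 7 / 9 4 2 8 7 5 6 1 3 / 3 7 6 4 1 9 8 2 5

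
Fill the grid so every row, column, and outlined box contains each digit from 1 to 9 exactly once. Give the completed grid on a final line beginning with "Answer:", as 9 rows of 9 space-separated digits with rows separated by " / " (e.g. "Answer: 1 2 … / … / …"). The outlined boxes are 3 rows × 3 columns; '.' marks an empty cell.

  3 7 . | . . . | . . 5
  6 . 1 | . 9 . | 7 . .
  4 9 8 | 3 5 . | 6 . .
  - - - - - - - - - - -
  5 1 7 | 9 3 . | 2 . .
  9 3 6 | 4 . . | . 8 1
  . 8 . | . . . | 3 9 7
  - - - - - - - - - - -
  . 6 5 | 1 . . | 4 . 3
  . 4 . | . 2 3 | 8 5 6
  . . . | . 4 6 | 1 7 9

Step 1. [r5c6∈{2,5,7}] 2 has one home in row 5: r5c6. So r5c6=2.
Step 2. [r1c3∈{2}] r1c3 is down to just 2 ⇒ r1c3=2.
Step 3. [r2c9∈{2,4,8}] r2c9 is the only open cell in col 9 admitting 8 ⇒ r2c9=8.
Step 4. [r7c8∈{2}] r7c8 is down to just 2, so r7c8=2.
Step 5. [r8c4∈{7}] r8c4 has the single candidate 7 ⇒ r8c4=7.
Step 6. [r7c5∈{8}] r7c5's peers cover all but 8 ⇒ r7c5=8.
Step 7. [r6c6∈{1,5}] r6c6 is the only open cell in col 6 admitting 5. So r6c6=5.
Step 8. [r2c6∈{4}] r2c6's peers cover all but 4. So r2c6=4.
Step 9. [r1c4∈{6,8}] 8 has one home in col 4: r1c4. So r1c4=8.
Step 10. [r1c6∈{1}] r1c6's peers cover all but 1 ⇒ r1c6=1.
Step 11. [r4c8∈{4,6}] across row 4, 6 lands solely at r4c8, so r4c8=6.
Step 12. [r6c5∈{1,6}] row 6 places 1 nowhere but r6c5 ⇒ r6c5=1.
Step 13. [r9c1∈{2,8}] in row 9, 8 fits only at r9c1. So r9c1=8.
Step 14. [r9c4∈{5}] r9c4 has the single candidate 5, so r9c4=5.
Step 15. [r2c8∈{3}] r2c8 is down to just 3, so r2c8=3.
Step 16. [r5c5∈{7}] only 7 remains possible at r5c5, so r5c5=7.
Step 17. [r7c6∈{9}] only 9 remains possible at r7c6, so r7c6=9.
Step 18. [r5c7∈{5}] r5c7 is down to just 5 ⇒ r5c7=5.
Step 19. [r9c3∈{3}] r9c3 is down to just 3, so r9c3=3.
Step 20. [r2c4∈{2}] only 2 remains possible at r2c4. So r2c4=2.
Step 21. [r3c8∈{1}] r3c8's peers cover all but 1, so r3c8=1.
Step 22. [r1c7∈{9}] nothing but 9 survives at r1c7. So r1c7=9.
Step 23. [r9c2∈{2}] only 2 remains possible at r9c2, so r9c2=2.
Step 24. [r4c6∈{8}] only 8 remains possible at r4c6 ⇒ r4c6=8.
Step 25. [r7c1∈{7}] only 7 remains possible at r7c1, so r7c1=7.
Step 26. [r1c5∈{6}] only 6 remains possible at r1c5 ⇒ r1c5=6.
Step 27. [r4c9∈{4}] r4c9's peers cover all but 4 ⇒ r4c9=4.
Step 28. [r1c8∈{4}] r1c8's peers cover all but 4 ⇒ r1c8=4.
Step 29. [r6c4∈{6}] r6c4's peers cover all but 6, so r6c4=6.
Step 30. [r6c3∈{4}] nothing but 4 survives at r6c3, so r6c3=4.
Step 31. [r2c2∈{5}] r2c2 is down to just 5 ⇒ r2c2=5.
Step 32. [r3c9∈{2}] r3c9 is down to just 2 ⇒ r3c9=2.
Step 33. [r3c6∈{7}] r3c6 has the single candidate 7 ⇒ r3c6=7.
Step 34. [r8c1∈{1}] only 1 remains possible at r8c1 ⇒ r8c1=1.
Step 35. [r8c3∈{9}] r8c3 has the single candidate 9. So r8c3=9.
Step 36. [r6c1∈{2}] nothing but 2 survives at r6c1 ⇒ r6c1=2.

Answer: 3 7 2 8 6 1 9 4 5 / 6 5 1 2 9 4 7 3 8 / 4 9 8 3 5 7 6 1 2 / 5 1 7 9 3 8 2 6 4 / 9 3 6 4 7 2 5 8 1 / 2 8 4 6 1 5 3 9 7 / 7 6 5 1 8 9 4 2 3 / 1 4 9 7 2 3 8 5 6 / 8 2 3 5 4 6 1 7 9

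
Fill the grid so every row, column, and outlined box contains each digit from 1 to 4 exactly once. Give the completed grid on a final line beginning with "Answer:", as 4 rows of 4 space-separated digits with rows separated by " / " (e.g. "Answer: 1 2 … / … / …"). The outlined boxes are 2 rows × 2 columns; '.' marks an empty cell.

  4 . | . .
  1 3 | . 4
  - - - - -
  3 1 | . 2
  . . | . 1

Step 1. [r4c2∈{2,4}] col 2 places 4 nowhere but r4c2 ⇒ r4c2=4.
Step 2. [r1c3∈{1,2,3}] row 1 places 1 nowhere but r1c3, so r1c3=1.
Step 3. [r2c3∈{2}] only 2 remains possible at r2c3, so r2c3=2.
Step 4. [r4c1∈{2}] only 2 remains possible at r4c1 ⇒ r4c1=2.
Step 5. [r4c3∈{3}] r4c3 has the single candidate 3. So r4c3=3.
Step 6. [r3c3∈{4}] only 4 remains possible at r3c3, so r3c3=4.
Step 7. [r1c2∈{2}] r1c2's peers cover all but 2, so r1c2=2.
Step 8. [r1c4∈{3}] r1c4 is down to just 3, so r1c4=3.

Answer: 4 2 1 3 / 1 3 2 4 / 3 1 4 2 / 2 4 3 1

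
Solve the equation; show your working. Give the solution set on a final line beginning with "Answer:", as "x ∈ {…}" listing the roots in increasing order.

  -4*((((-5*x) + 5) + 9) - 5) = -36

Step 1. [-4*((((-5*x) + 5) + 9) - 5) = -36] divide by the outer -4 ⇒ div: (((-5*x) + 5) + 9) - 5 = 9.
Step 2. [(((-5*x) + 5) + 9) - 5 = 9] 5 comes off first (add 5) ⇒ sub: ((-5*x) + 5) + 9 = 14.
Step 3. [((-5*x) + 5) + 9 = 14] subtract 9: x sits inside (… + 9) ⇒ sub: (-5*x) + 5 = 5.
Step 4. [(-5*x) + 5 = 5] subtract 5: x sits inside (… + 5). So sub: -5*x = 0.
Step 5. [-5*x = 0] leading coefficient -5: divide by -5 ⇒ div: x = 0.

Answer: x ∈ {0}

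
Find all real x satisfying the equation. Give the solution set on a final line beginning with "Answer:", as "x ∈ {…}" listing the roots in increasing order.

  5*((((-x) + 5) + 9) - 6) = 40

Step 1. [5*((((-x) + 5) + 9) - 6) = 40] LHS = 5·(…); ÷5 both sides, so div: (((-x) + 5) + 9) - 6 = 8.
Step 2. [(((-x) + 5) + 9) - 6 = 8] -6 is outermost — add 6 both sides. So sub: ((-x) + 5) + 9 = 14.
Step 3. [((-x) + 5) + 9 = 14] +9 is outermost — subtract 9 both sides ⇒ sub: (-x) + 5 = 5.
Step 4. [(-x) + 5 = 5] peel the +5: subtract 5 from each side. So sub: -x = 0.
Step 5. [-x = 0] leading − — multiply by −1. So neg: x = 0.

Answer: x ∈ {0}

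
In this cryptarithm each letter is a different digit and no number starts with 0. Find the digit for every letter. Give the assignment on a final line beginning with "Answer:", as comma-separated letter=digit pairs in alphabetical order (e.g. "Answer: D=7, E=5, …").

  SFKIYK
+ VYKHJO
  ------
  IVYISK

Step 1. [col 1: K + O ≡ K (mod 10)] column 1: given nothing yet, carry-in 0, and all letters distinct, none taken yet, K+O≡K (mod 10) forces O=0. So O=0.
Step 2. [col 1: K + O ≡ K (mod 10)] several values work for K in column 1 (K + O ≡ K (mod 10), carry-in 0); try K=8, so K=8.
Step 3. [col 2: Y + J ≡ S (mod 10)] no forcing yet in column 2 (carry-in 0); J=5 is free and consistent — try it ⇒ J=5.
Step 4. [col 2: Y + J ≡ S (mod 10)] column 2 (Y + J ≡ S (mod 10), carry-in 0) doesn't pin Y yet; pick Y=7 and continue, so Y=7.
Step 5. [col 2: Y + J ≡ S (mod 10)] from column 2 (Y=7, J=5, carry-in 0, digits 0,5,7,8 already taken and all letters distinct): S must equal 2, so S=2.
Step 6. [col 3: I + H ≡ I (mod 10)] from column 3 (nothing yet, carry-in 1, digits 0,2,5,7,8 already taken and all letters distinct): H must equal 9. So H=9.
Step 7. [col 3: I + H ≡ I (mod 10)] column 3 (I + H ≡ I (mod 10), carry-in 1) doesn't pin I yet; pick I=4 and continue, so I=4.
Step 8. [col 5: F + Y ≡ V (mod 10)] column 5 reads F+Y+carry(1)=V with Y=7; with digits 0,2,4,5,7,8,9 already taken and all letters distinct, the only value for V is 1. So V=1.
Step 9. [col 5: F + Y ≡ V (mod 10)] column 5 reads F+Y+carry(1)=V with Y=7, V=1; with digits 0,1,2,4,5,7,8,9 already taken and all letters distinct, the only value for F is 3. So F=3.

Answer: F=3, H=9, I=4, J=5, K=8, O=0, S=2, V=1, Y=7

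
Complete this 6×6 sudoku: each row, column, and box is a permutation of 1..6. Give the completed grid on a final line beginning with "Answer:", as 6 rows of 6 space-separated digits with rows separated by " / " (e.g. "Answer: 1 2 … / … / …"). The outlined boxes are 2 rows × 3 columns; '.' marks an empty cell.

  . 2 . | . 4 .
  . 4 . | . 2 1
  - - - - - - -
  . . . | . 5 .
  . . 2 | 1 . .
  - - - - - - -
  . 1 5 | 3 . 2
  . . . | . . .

Step 1. [r1c6∈{3,5,6}] in box 2, 3 fits only at r1c6, so r1c6=3.
Step 2. [r5c1∈{4,6}] row 5 places 4 nowhere but r5c1, so r5c1=4.
Step 3. [r3c3∈{1,3,4,6}] in col 3, 4 fits only at r3c3 ⇒ r3c3=4.
Step 4. [r3c6∈{6}] r3c6's peers cover all but 6. So r3c6=6.
Step 5. [r3c2∈{3}] r3c2 is down to just 3. So r3c2=3.
Step 6. [r6c2∈{6}] r6c2 has the single candidate 6. So r6c2=6.
Step 7. [r4c1∈{5,6}] r4c1 is the only open cell in row 4 admitting 6, so r4c1=6.
Step 8. [r6c6∈{4,5}] in col 6, 5 fits only at r6c6. So r6c6=5.
Step 9. [r1c3∈{1,6}] across col 3, 1 lands solely at r1c3. So r1c3=1.
Step 10. [r1c4∈{5,6}] in row 1, 6 fits only at r1c4, so r1c4=6.
Step 11. [r6c3∈{3}] nothing but 3 survives at r6c3. So r6c3=3.
Step 12. [r2c1∈{3,5}] 3 has one home in row 2: r2c1, so r2c1=3.
Step 13. [r6c4∈{4}] only 4 remains possible at r6c4 ⇒ r6c4=4.
Step 14. [r4c2∈{5}] only 5 remains possible at r4c2, so r4c2=5.
Step 15. [r3c4∈{2}] nothing but 2 survives at r3c4, so r3c4=2.
Step 16. [r2c3∈{6}] r2c3 is down to just 6, so r2c3=6.
Step 17. [r4c6∈{4}] only 4 remains possible at r4c6 ⇒ r4c6=4.
Step 18. [r6c5∈{1}] r6c5's peers cover all but 1. So r6c5=1.
Step 19. [r2c4∈{5}] only 5 remains possible at r2c4. So r2c4=5.
Step 20. [r5c5∈{6}] nothing but 6 survives at r5c5, so r5c5=6.
Step 21. [r4c5∈{3}] r4c5 is down to just 3 ⇒ r4c5=3.
Step 22. [r1c1∈{5}] only 5 remains possible at r1c1, so r1c1=5.
Step 23. [r3c1∈{1}] nothing but 1 survives at r3c1 ⇒ r3c1=1.
Step 24. [r6c1∈{2}] r6c1's peers cover all but 2 ⇒ r6c1=2.

Answer: 5 2 1 6 4 3 / 3 4 6 5 2 1 / 1 3 4 2 5 6 / 6 5 2 1 3 4 / 4 1 5 3 6 2 / 2 6 3 4 1 5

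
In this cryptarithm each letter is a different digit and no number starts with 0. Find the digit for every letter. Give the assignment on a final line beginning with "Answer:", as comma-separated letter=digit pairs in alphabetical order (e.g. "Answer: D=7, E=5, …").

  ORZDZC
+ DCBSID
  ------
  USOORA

Step 1. [col 1: C + D ≡ A (mod 10)] several values work for A in column 1 (C + D ≡ A (mod 10), carry-in 0); try A=5, so A=5.
Step 2. [col 1: C + D ≡ A (mod 10)] C=1 is one option consistent with column 1 (C + D ≡ A (mod 10), carry-in 0) — take it ⇒ C=1.
Step 3. [col 1: C + D ≡ A (mod 10)] in column 1 we have C+D≡A with carry-in 0; given C=1, A=5 and digits 1,5 already taken and all letters distinct, that pins D to 4 ⇒ D=4.
Step 4. [col 2: Z + I ≡ R (mod 10)] several values work for R in column 2 (Z + I ≡ R (mod 10), carry-in 0); try R=8 ⇒ R=8.
Step 5. [col 2: Z + I ≡ R (mod 10)] no forcing yet in column 2 (carry-in 0); I=6 is free and consistent — try it. So I=6.
Step 6. [col 2: Z + I ≡ R (mod 10)] in column 2 we have Z+I≡R with carry-in 0; given I=6, R=8 and digits 1,4,5,6,8 already taken and all letters distinct, that pins Z to 2, so Z=2.
Step 7. [col 3: D + S ≡ O (mod 10)] S=9 is one option consistent with column 3 (D + S ≡ O (mod 10), carry-in 0) — take it. So S=9.
Step 8. [col 3: D + S ≡ O (mod 10)] in column 3 we have D+S≡O with carry-in 0; given D=4, S=9 and digits 1,2,4,5,6,8,9 already taken and all letters distinct, that pins O to 3. So O=3.
Step 9. [col 4: Z + B ≡ O (mod 10)] in column 4 we have Z+B≡O with carry-in 1; given Z=2, O=3 and digits 1,2,3,4,5,6,8,9 already taken and all letters distinct, that pins B to 0 ⇒ B=0.
Step 10. [col 6: O + D ≡ U (mod 10)] column 6 reads O+D+carry(0)=U with O=3, D=4; with digits 0,1,2,3,4,5,6,8,9 already taken and all letters distinct, the only value for U is 7, so U=7.

Answer: A=5, B=0, C=1, D=4, I=6, O=3, R=8, S=9, U=7, Z=2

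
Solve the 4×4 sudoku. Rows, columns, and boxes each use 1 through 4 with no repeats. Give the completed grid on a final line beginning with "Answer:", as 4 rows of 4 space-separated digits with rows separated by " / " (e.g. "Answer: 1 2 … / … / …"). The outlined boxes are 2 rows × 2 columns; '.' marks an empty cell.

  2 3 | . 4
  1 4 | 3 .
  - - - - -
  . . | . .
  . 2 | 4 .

Step 1. [r4c4∈{1,3}] row 4 places 1 nowhere but r4c4, so r4c4=1.
Step 2. [r3c4∈{2,3}] r3c4 is the only open cell in col 4 admitting 3. So r3c4=3.
Step 3. [r3c1∈{4}] r3c1 has the single candidate 4, so r3c1=4.
Step 4. [r2c4∈{2}] r2c4's peers cover all but 2 ⇒ r2c4=2.
Step 5. [r3c2∈{1}] only 1 remains possible at r3c2 ⇒ r3c2=1.
Step 6. [r4c1∈{3}] r4c1 is down to just 3 ⇒ r4c1=3.
Step 7. [r3c3∈{2}] nothing but 2 survives at r3c3. So r3c3=2.
Step 8. [r1c3∈{1}] only 1 remains possible at r1c3, so r1c3=1.

Answer: 2 3 1 4 / 1 4 3 2 / 4 1 2 3 / 3 2 4 1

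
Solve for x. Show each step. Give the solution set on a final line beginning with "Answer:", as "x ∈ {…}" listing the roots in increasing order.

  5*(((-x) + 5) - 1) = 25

Step 1. [5*(((-x) + 5) - 1) = 25] divide by the outer 5. So div: ((-x) + 5) - 1 = 5.
Step 2. [((-x) + 5) - 1 = 5] add 1: x sits inside (… - 1). So sub: (-x) + 5 = 6.
Step 3. [(-x) + 5 = 6] +5 is outermost — subtract 5 both sides, so sub: -x = 1.
Step 4. [-x = 1] flip signs both sides ⇒ neg: x = -1.

Answer: x ∈ {-1}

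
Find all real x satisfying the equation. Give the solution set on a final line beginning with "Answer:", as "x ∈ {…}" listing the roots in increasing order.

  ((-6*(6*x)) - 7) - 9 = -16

Step 1. [((-6*(6*x)) - 7) - 9 = -16] -9 is outermost — add 9 both sides ⇒ sub: (-6*(6*x)) - 7 = -7.
Step 2. [(-6*(6*x)) - 7 = -7] add 7: x sits inside (… - 7) ⇒ sub: -6*(6*x) = 0.
Step 3. [-6*(6*x) = 0] -6·(inner) — divide through by -6 ⇒ div: 6*x = 0.
Step 4. [6*x = 0] divide by the outer 6, so div: x = 0.

Answer: x ∈ {0}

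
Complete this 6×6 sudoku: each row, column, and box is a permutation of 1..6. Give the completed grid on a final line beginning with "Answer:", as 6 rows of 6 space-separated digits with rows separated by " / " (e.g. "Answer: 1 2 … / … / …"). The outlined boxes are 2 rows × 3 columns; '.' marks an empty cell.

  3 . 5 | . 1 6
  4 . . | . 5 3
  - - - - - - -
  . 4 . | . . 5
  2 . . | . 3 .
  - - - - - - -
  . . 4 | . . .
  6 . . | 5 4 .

Step 1. [r2c4∈{2}] r2c4 has the single candidate 2, so r2c4=2.
Step 2. [r6c3∈{1,2,3}] in col 3, 2 fits only at r6c3. So r6c3=2.
Step 3. [r3c1∈{1}] nothing but 1 survives at r3c1. So r3c1=1.
Step 4. [r3c4∈{6}] only 6 remains possible at r3c4, so r3c4=6.
Step 5. [r6c6∈{1}] nothing but 1 survives at r6c6, so r6c6=1.
Step 6. [r5c2∈{1,3,5}] in row 5, 1 fits only at r5c2. So r5c2=1.
Step 7. [r2c2∈{6}] only 6 remains possible at r2c2, so r2c2=6.
Step 8. [r5c5∈{2,6}] across row 5, 6 lands solely at r5c5 ⇒ r5c5=6.
Step 9. [r4c6∈{4}] r4c6's peers cover all but 4 ⇒ r4c6=4.
Step 10. [r3c3∈{3}] nothing but 3 survives at r3c3, so r3c3=3.
Step 11. [r4c2∈{5}] r4c2 is down to just 5, so r4c2=5.
Step 12. [r5c6∈{2}] r5c6 is down to just 2. So r5c6=2.
Step 13. [r4c4∈{1}] nothing but 1 survives at r4c4. So r4c4=1.
Step 14. [r2c3∈{1}] r2c3's peers cover all but 1. So r2c3=1.
Step 15. [r1c4∈{4}] r1c4 has the single candidate 4. So r1c4=4.
Step 16. [r6c2∈{3}] r6c2 has the single candidate 3, so r6c2=3.
Step 17. [r5c4∈{3}] r5c4 has the single candidate 3, so r5c4=3.
Step 18. [r4c3∈{6}] r4c3's peers cover all but 6, so r4c3=6.
Step 19. [r3c5∈{2}] r3c5's peers cover all but 2, so r3c5=2.
Step 20. [r5c1∈{5}] r5c1 has the single candidate 5 ⇒ r5c1=5.
Step 21. [r1c2∈{2}] r1c2 is down to just 2, so r1c2=2.

Answer: 3 2 5 4 1 6 / 4 6 1 2 5 3 / 1 4 3 6 2 5 / 2 5 6 1 3 4 / 5 1 4 3 6 2 / 6 3 2 5 4 1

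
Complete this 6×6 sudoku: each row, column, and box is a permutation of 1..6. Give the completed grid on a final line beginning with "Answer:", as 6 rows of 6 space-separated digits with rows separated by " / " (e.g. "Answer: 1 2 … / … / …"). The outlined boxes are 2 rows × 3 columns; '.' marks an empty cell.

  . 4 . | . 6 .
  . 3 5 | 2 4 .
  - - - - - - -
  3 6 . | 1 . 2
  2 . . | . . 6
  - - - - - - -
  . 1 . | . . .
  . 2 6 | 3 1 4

Step 1. [r5c6∈{5}] r5c6's peers cover all but 5 ⇒ r5c6=5.
Step 2. [r1c1∈{1}] r1c1's peers cover all but 1. So r1c1=1.
Step 3. [r4c2∈{5}] r4c2's peers cover all but 5 ⇒ r4c2=5.
Step 4. [r3c3∈{4}] r3c3's peers cover all but 4 ⇒ r3c3=4.
Step 5. [r4c3∈{1}] r4c3 is down to just 1. So r4c3=1.
Step 6. [r1c3∈{2}] nothing but 2 survives at r1c3, so r1c3=2.
Step 7. [r2c1∈{6}] r2c1 has the single candidate 6. So r2c1=6.
Step 8. [r5c1∈{4}] only 4 remains possible at r5c1, so r5c1=4.
Step 9. [r3c5∈{5}] r3c5 is down to just 5. So r3c5=5.
Step 10. [r1c4∈{5}] r1c4 is down to just 5, so r1c4=5.
Step 11. [r5c4∈{6}] r5c4's peers cover all but 6 ⇒ r5c4=6.
Step 12. [r6c1∈{5}] only 5 remains possible at r6c1 ⇒ r6c1=5.
Step 13. [r4c5∈{3}] r4c5 is down to just 3 ⇒ r4c5=3.
Step 14. [r5c5∈{2}] r5c5 has the single candidate 2 ⇒ r5c5=2.
Step 15. [r4c4∈{4}] nothing but 4 survives at r4c4. So r4c4=4.
Step 16. [r2c6∈{1}] r2c6's peers cover all but 1. So r2c6=1.
Step 17. [r5c3∈{3}] r5c3's peers cover all but 3 ⇒ r5c3=3.
Step 18. [r1c6∈{3}] r1c6 is down to just 3, so r1c6=3.

Answer: 1 4 2 5 6 3 / 6 3 5 2 4 1 / 3 6 4 1 5 2 / 2 5 1 4 3 6 / 4 1 3 6 2 5 / 5 2 6 3 1 4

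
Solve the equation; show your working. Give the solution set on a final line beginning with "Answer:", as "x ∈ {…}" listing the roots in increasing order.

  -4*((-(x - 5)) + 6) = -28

Step 1. [-4*((-(x - 5)) + 6) = -28] -4·(inner) — divide through by -4, so div: (-(x - 5)) + 6 = 7.
Step 2. [(-(x - 5)) + 6 = 7] 6 comes off first (subtract 6) ⇒ sub: -(x - 5) = 1.
Step 3. [-(x - 5) = 1] leading − — multiply by −1, so neg: x - 5 = -1.
Step 4. [x - 5 = -1] peel the -5: add 5 from each side. So sub: x = 4.

Answer: x ∈ {4}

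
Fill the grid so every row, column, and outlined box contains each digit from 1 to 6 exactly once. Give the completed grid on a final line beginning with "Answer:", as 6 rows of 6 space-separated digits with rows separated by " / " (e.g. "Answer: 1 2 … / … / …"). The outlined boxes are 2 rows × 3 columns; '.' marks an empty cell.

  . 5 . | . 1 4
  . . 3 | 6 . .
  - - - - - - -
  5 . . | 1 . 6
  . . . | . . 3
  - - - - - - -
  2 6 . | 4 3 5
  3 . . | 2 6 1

Step 1. [r1c3∈{2,6}] r1c3 is the only open cell in row 1 admitting 2, so r1c3=2.
Step 2. [r3c3∈{4}] only 4 remains possible at r3c3, so r3c3=4.
Step 3. [r3c5∈{2}] nothing but 2 survives at r3c5. So r3c5=2.
Step 4. [r2c1∈{1,4}] col 1 places 4 nowhere but r2c1. So r2c1=4.
Step 5. [r4c1∈{1,6}] in col 1, 1 fits only at r4c1 ⇒ r4c1=1.
Step 6. [r4c5∈{4,5}] in row 4, 4 fits only at r4c5. So r4c5=4.
Step 7. [r3c2∈{3}] r3c2 is down to just 3. So r3c2=3.
Step 8. [r5c3∈{1}] r5c3 has the single candidate 1 ⇒ r5c3=1.
Step 9. [r2c5∈{5}] r2c5 is down to just 5, so r2c5=5.
Step 10. [r2c2∈{1}] r2c2 is down to just 1 ⇒ r2c2=1.
Step 11. [r2c6∈{2}] r2c6 is down to just 2, so r2c6=2.
Step 12. [r4c3∈{6}] nothing but 6 survives at r4c3, so r4c3=6.
Step 13. [r6c2∈{4}] only 4 remains possible at r6c2 ⇒ r6c2=4.
Step 14. [r1c1∈{6}] nothing but 6 survives at r1c1, so r1c1=6.
Step 15. [r4c2∈{2}] r4c2 is down to just 2 ⇒ r4c2=2.
Step 16. [r6c3∈{5}] r6c3's peers cover all but 5 ⇒ r6c3=5.
Step 17. [r4c4∈{5}] r4c4 is down to just 5 ⇒ r4c4=5.
Step 18. [r1c4∈{3}] only 3 remains possible at r1c4 ⇒ r1c4=3.

Answer: 6 5 2 3 1 4 / 4 1 3 6 5 2 / 5 3 4 1 2 6 / 1 2 6 5 4 3 / 2 6 1 4 3 5 / 3 4 5 2 6 1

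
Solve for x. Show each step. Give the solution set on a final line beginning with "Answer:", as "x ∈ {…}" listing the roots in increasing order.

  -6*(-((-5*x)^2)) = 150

Step 1. [-6*(-((-5*x)^2)) = 150] divide by the outer -6 ⇒ div: -((-5*x)^2) = -25.
Step 2. [-((-5*x)^2) = -25] leading − — multiply by −1, so neg: (-5*x)^2 = 25.
Step 3. [(-5*x)^2 = 25] √ both sides: 25 ≥ 0 gives two branches. So sqrt: -5*x = 5 or -5.
Step 4. [-5*x = 5 or -5] -5·(inner) — divide through by -5. So div: x = -1 or 1.

Answer: x ∈ {-1, 1}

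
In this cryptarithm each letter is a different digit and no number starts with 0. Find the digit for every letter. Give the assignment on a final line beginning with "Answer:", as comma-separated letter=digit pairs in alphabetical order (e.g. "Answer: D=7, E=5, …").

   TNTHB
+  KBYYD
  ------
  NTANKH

Step 1. [col 1: B + D ≡ H (mod 10)] column 1 (B + D ≡ H (mod 10), carry-in 0) doesn't pin B yet; pick B=8 and continue. So B=8.
Step 2. [col 1: B + D ≡ H (mod 10)] no forcing yet in column 1 (carry-in 0); H=2 is free and consistent — try it. So H=2.
Step 3. [N] adding two 5-digit numbers gives at most 5+1 digits, and here it does — N is that final carry and must be 1, so N=1.
Step 4. [col 1: B + D ≡ H (mod 10)] in column 1 we have B+D≡H with carry-in 0; given B=8, H=2 and digits 1,2,8 already taken and all letters distinct, that pins D to 4. So D=4.
Step 5. [col 2: H + Y ≡ K (mod 10)] column 2 (H + Y ≡ K (mod 10), carry-in 1) doesn't pin Y yet; pick Y=6 and continue ⇒ Y=6.
Step 6. [col 2: H + Y ≡ K (mod 10)] column 2 reads H+Y+carry(1)=K with H=2, Y=6; with digits 1,2,4,6,8 already taken and all letters distinct, the only value for K is 9, so K=9.
Step 7. [col 3: T + Y ≡ N (mod 10)] column 3 reads T+Y+carry(0)=N with Y=6, N=1; with digits 1,2,4,6,8,9 already taken and all letters distinct, the only value for T is 5. So T=5.
Step 8. [col 4: N + B ≡ A (mod 10)] column 4: given N=1, B=8, carry-in 1, and digits 1,2,4,5,6,8,9 already taken and all letters distinct, N+B≡A (mod 10) forces A=0, so A=0.

Answer: A=0, B=8, D=4, H=2, K=9, N=1, T=5, Y=6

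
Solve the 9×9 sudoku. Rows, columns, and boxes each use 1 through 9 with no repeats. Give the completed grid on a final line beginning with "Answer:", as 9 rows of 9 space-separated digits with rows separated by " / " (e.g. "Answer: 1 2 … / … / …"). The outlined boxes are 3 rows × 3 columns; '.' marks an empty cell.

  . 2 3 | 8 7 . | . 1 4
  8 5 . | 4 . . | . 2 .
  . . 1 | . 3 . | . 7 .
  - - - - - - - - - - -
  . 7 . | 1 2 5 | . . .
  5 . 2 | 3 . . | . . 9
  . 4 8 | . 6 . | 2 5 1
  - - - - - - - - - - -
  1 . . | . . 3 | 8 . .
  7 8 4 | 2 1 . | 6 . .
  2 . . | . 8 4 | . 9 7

Step 1. [r2c5∈{9}] r2c5's peers cover all but 9, so r2c5=9.
Step 2. [r3c4∈{5,6}] 5 has one home in box 2: r3c4. So r3c4=5.
Step 3. [r1c6∈{6}] nothing but 6 survives at r1c6 ⇒ r1c6=6.
Step 4. [r1c1∈{9}] r1c1's peers cover all but 9 ⇒ r1c1=9.
Step 5. [r3c2∈{6}] r3c2 is down to just 6, so r3c2=6.
Step 6. [r4c1∈{3,6}] r4c1 is the only open cell in col 1 admitting 6, so r4c1=6.
Step 7. [r8c8∈{3}] r8c8 has the single candidate 3 ⇒ r8c8=3.
Step 8. [r7c4∈{6,7,9}] across row 7, 7 lands solely at r7c4 ⇒ r7c4=7.
Step 9. [r7c3∈{5,6,9}] in row 7, 6 fits only at r7c3, so r7c3=6.
Step 10. [r5c6∈{7,8}] in col 6, 8 fits only at r5c6, so r5c6=8.
Step 11. [r2c7∈{3}] r2c7 is down to just 3 ⇒ r2c7=3.
Step 12. [r4c7∈{4}] r4c7 is down to just 4, so r4c7=4.
Step 13. [r8c9∈{5}] r8c9 is down to just 5, so r8c9=5.
Step 14. [r4c8∈{8}] r4c8 has the single candidate 8. So r4c8=8.
Step 15. [r6c6∈{7,9}] across row 6, 7 lands solely at r6c6, so r6c6=7.
Step 16. [r5c5∈{4}] r5c5 is down to just 4, so r5c5=4.
Step 17. [r2c3∈{7}] r2c3 is down to just 7 ⇒ r2c3=7.
Step 18. [r9c3∈{5}] only 5 remains possible at r9c3 ⇒ r9c3=5.
Step 19. [r5c2∈{1}] only 1 remains possible at r5c2, so r5c2=1.
Step 20. [r3c9∈{8}] only 8 remains possible at r3c9 ⇒ r3c9=8.
Step 21. [r3c6∈{2}] r3c6 is down to just 2. So r3c6=2.
Step 22. [r6c4∈{9}] nothing but 9 survives at r6c4, so r6c4=9.
Step 23. [r5c7∈{7}] r5c7's peers cover all but 7. So r5c7=7.
Step 24. [r1c7∈{5}] nothing but 5 survives at r1c7. So r1c7=5.
Step 25. [r4c9∈{3}] nothing but 3 survives at r4c9 ⇒ r4c9=3.
Step 26. [r7c9∈{2}] only 2 remains possible at r7c9 ⇒ r7c9=2.
Step 27. [r3c7∈{9}] r3c7's peers cover all but 9 ⇒ r3c7=9.
Step 28. [r6c1∈{3}] r6c1's peers cover all but 3. So r6c1=3.
Step 29. [r8c6∈{9}] r8c6's peers cover all but 9, so r8c6=9.
Step 30. [r9c4∈{6}] nothing but 6 survives at r9c4. So r9c4=6.
Step 31. [r3c1∈{4}] nothing but 4 survives at r3c1. So r3c1=4.
Step 32. [r7c5∈{5}] r7c5 is down to just 5. So r7c5=5.
Step 33. [r7c8∈{4}] r7c8 has the single candidate 4 ⇒ r7c8=4.
Step 34. [r2c6∈{1}] r2c6 has the single candidate 1 ⇒ r2c6=1.
Step 35. [r2c9∈{6}] only 6 remains possible at r2c9, so r2c9=6.
Step 36. [r5c8∈{6}] nothing but 6 survives at r5c8. So r5c8=6.
Step 37. [r7c2∈{9}] nothing but 9 survives at r7c2, so r7c2=9.
Step 38. [r4c3∈{9}] r4c3 is down to just 9. So r4c3=9.
Step 39. [r9c2∈{3}] r9c2 has the single candidate 3 ⇒ r9c2=3.
Step 40. [r9c7∈{1}] r9c7 is down to just 1 ⇒ r9c7=1.

Answer: 9 2 3 8 7 6 5 1 4 / 8 5 7 4 9 1 3 2 6 / 4 6 1 5 3 2 9 7 8 / 6 7 9 1 2 5 4 8 3 / 5 1 2 3 4 8 7 6 9 / 3 4 8 9 6 7 2 5 1 / 1 9 6 7 5 3 8 4 2 / 7 8 4 2 1 9 6 3 5 / 2 3 5 6 8 4 1 9 7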